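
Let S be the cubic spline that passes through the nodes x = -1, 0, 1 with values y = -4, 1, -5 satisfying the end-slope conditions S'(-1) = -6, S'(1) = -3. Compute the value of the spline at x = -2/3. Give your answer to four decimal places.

-3.7037

Write M_i for S''(x_i). With h_i = 1, 1 and divided differences Δ_i = 5, -6, the continuity of S' gives the tridiagonal system
  1·M_0 + 4·M_1 + 1·M_2 = 6(Δ_1 - Δ_0) = -66
Clamped end conditions give two more equations: 2h_0·M_0 + h_0·M_1 = 6(Δ_0 - S'(-1)) = 66 and h_1·M_1 + 2h_1·M_2 = 6(S'(1) - Δ_1) = 18.
Hence M_0 = 51, M_1 = -36, M_2 = 27.
On [-1, 0], S(x) = -4 - 6·(x + 1) + 51/2·(x + 1)² - 29/2·(x + 1)³.
With (x + 1) = 1/3: S(-2/3) = -100/27.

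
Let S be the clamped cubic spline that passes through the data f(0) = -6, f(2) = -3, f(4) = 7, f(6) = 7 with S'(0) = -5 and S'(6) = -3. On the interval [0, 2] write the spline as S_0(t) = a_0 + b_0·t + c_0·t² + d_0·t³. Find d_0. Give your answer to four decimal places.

Write M_i for S''(x_i). With h_i = 2, 2, 2 and divided differences Δ_i = 3/2, 5, 0, the continuity of S' gives the tridiagonal system
  2·M_0 + 8·M_1 + 2·M_2 = 6(Δ_1 - Δ_0) = 21
  2·M_1 + 8·M_2 + 2·M_3 = 6(Δ_2 - Δ_1) = -30
Clamped end conditions give two more equations: 2h_0·M_0 + h_0·M_1 = 6(Δ_0 - S'(0)) = 39 and h_2·M_2 + 2h_2·M_3 = 6(S'(6) - Δ_2) = -18.
Forward elimination and back-substitution give M_0 = 55/6, M_1 = 7/6, M_2 = -10/3, M_3 = -17/6.
On [0, 2], with S_0(t) = a_0 + b_0·t + c_0·t² + d_0·t³: c_0 = M_0/2 = 55/12, d_0 = (M_1 - M_0)/(6h_0) = -2/3, b_0 = Δ_0 - h_0(2M_0 + M_1)/6 = -5.

-0.6667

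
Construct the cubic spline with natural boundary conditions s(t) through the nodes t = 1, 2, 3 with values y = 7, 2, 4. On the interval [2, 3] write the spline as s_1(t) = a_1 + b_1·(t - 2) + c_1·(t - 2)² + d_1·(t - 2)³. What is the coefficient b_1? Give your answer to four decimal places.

Write M_i for s''(x_i). With h_i = 1, 1 and divided differences Δ_i = -5, 2, the continuity of s' gives the tridiagonal system
  1·M_0 + 4·M_1 + 1·M_2 = 6(Δ_1 - Δ_0) = 42
Natural end conditions: M_0 = M_2 = 0.
Solving: M_0 = 0, M_1 = 21/2, M_2 = 0.
On [2, 3], with s_1(t) = a_1 + b_1·(t - 2) + c_1·(t - 2)² + d_1·(t - 2)³: c_1 = M_1/2 = 21/4, d_1 = (M_2 - M_1)/(6h_1) = -7/4, b_1 = Δ_1 - h_1(2M_1 + M_2)/6 = -3/2.

-1.5000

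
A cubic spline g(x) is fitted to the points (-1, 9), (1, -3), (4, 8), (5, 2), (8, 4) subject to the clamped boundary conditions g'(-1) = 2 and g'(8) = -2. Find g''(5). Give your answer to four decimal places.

Let M_i = g''(x_i). Step sizes h_i = 2, 3, 1, 3; slopes of the chords Δ_i = (y_(i+1) - y_i)/h_i = -6, 11/3, -6, 2/3.
  2·M_0 + 10·M_1 + 3·M_2 = 6(Δ_1 - Δ_0) = 58
  3·M_1 + 8·M_2 + 1·M_3 = 6(Δ_2 - Δ_1) = -58
  1·M_2 + 8·M_3 + 3·M_4 = 6(Δ_3 - Δ_2) = 40
Clamped end conditions give two more equations: 2h_0·M_0 + h_0·M_1 = 6(Δ_0 - g'(-1)) = -48 and h_3·M_3 + 2h_3·M_4 = 6(g'(8) - Δ_3) = -16.
Solving: M_0 = -5023/267, M_1 = 3638/267, M_2 = -3616/267, M_3 = 2528/267, M_4 = -1976/267.

9.4682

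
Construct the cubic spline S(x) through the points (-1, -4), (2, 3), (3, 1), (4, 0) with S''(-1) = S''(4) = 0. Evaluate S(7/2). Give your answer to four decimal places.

Write σ_i for S''(x_i). With h_i = 3, 1, 1 and divided differences Δ_i = 7/3, -2, -1, the continuity of S' gives the tridiagonal system
  3·σ_0 + 8·σ_1 + 1·σ_2 = 6(Δ_1 - Δ_0) = -26
  1·σ_1 + 4·σ_2 + 1·σ_3 = 6(Δ_2 - Δ_1) = 6
Natural end conditions: σ_0 = σ_3 = 0.
Solving the tridiagonal system: σ_0 = 0, σ_1 = -110/31, σ_2 = 74/31, σ_3 = 0.
On [3, 4], S(x) = 1 - 167/93·(x - 3) + 37/31·(x - 3)² - 37/93·(x - 3)³.
With (x - 3) = 1/2: S(7/2) = 87/248.

0.3508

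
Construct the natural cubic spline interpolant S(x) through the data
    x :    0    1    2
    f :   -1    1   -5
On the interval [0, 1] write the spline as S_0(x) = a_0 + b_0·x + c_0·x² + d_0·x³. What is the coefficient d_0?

Put M_i = S'' at the i-th knot. Here h = (1, 1) and Δ = (2, -6), so the interior equations h_(i-1)·M_(i-1) + 2(h_(i-1)+h_i)·M_i + h_i·M_(i+1) = 6(Δ_i − Δ_(i-1)) read
  1·M_0 + 4·M_1 + 1·M_2 = 6(Δ_1 - Δ_0) = -48
Natural end conditions: M_0 = M_2 = 0.
Solving: M_0 = 0, M_1 = -12, M_2 = 0.
On [0, 1], with S_0(x) = a_0 + b_0·x + c_0·x² + d_0·x³: c_0 = M_0/2 = 0, d_0 = (M_1 - M_0)/(6h_0) = -2, b_0 = Δ_0 - h_0(2M_0 + M_1)/6 = 4.

-2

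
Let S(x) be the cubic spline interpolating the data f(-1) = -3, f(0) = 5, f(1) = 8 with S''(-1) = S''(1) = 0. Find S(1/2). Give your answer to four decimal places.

6.9688

Put m_i = S'' at the i-th knot. Here h = (1, 1) and Δ = (8, 3), so the interior equations h_(i-1)·m_(i-1) + 2(h_(i-1)+h_i)·m_i + h_i·m_(i+1) = 6(Δ_i − Δ_(i-1)) read
  1·m_0 + 4·m_1 + 1·m_2 = 6(Δ_1 - Δ_0) = -30
Natural end conditions: m_0 = m_2 = 0.
Hence m_0 = 0, m_1 = -15/2, m_2 = 0.
On [0, 1], S(x) = 5 + 11/2·x - 15/4·x² + 5/4·x³.
With x = 1/2: S(1/2) = 223/32.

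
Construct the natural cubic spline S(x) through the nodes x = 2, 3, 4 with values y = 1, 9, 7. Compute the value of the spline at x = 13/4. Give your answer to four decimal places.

Write M_i for S''(x_i). With h_i = 1, 1 and divided differences Δ_i = 8, -2, the continuity of S' gives the tridiagonal system
  1·M_0 + 4·M_1 + 1·M_2 = 6(Δ_1 - Δ_0) = -60
Natural end conditions: M_0 = M_2 = 0.
Solving: M_0 = 0, M_1 = -15, M_2 = 0.
On [3, 4], S(x) = 9 + 3·(x - 3) - 15/2·(x - 3)² + 5/2·(x - 3)³.
With (x - 3) = 1/4: S(13/4) = 1193/128.

9.3203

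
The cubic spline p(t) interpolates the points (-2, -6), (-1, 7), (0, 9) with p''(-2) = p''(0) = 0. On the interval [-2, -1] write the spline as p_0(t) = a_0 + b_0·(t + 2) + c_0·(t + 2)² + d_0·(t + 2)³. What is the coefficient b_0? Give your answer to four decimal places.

15.7500

Write M_i for p''(x_i). With h_i = 1, 1 and divided differences Δ_i = 13, 2, the continuity of p' gives the tridiagonal system
  1·M_0 + 4·M_1 + 1·M_2 = 6(Δ_1 - Δ_0) = -66
Natural end conditions: M_0 = M_2 = 0.
Hence M_0 = 0, M_1 = -33/2, M_2 = 0.
On [-2, -1], with p_0(t) = a_0 + b_0·(t + 2) + c_0·(t + 2)² + d_0·(t + 2)³: c_0 = M_0/2 = 0, d_0 = (M_1 - M_0)/(6h_0) = -11/4, b_0 = Δ_0 - h_0(2M_0 + M_1)/6 = 63/4.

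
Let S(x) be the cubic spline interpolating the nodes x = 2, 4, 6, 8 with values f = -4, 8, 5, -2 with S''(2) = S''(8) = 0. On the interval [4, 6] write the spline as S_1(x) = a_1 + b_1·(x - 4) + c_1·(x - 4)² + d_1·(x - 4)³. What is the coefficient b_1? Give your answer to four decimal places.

With σ_i denoting the second derivative at x_i, h_i = 2, 2, 2, and Δ_i = (y_(i+1) − y_i)/h_i = 6, -3/2, -7/2:
  2·σ_0 + 8·σ_1 + 2·σ_2 = 6(Δ_1 - Δ_0) = -45
  2·σ_1 + 8·σ_2 + 2·σ_3 = 6(Δ_2 - Δ_1) = -12
Natural end conditions: σ_0 = σ_3 = 0.
Hence σ_0 = 0, σ_1 = -28/5, σ_2 = -1/10, σ_3 = 0.
On [4, 6], with S_1(x) = a_1 + b_1·(x - 4) + c_1·(x - 4)² + d_1·(x - 4)³: c_1 = σ_1/2 = -14/5, d_1 = (σ_2 - σ_1)/(6h_1) = 11/24, b_1 = Δ_1 - h_1(2σ_1 + σ_2)/6 = 34/15.

2.2667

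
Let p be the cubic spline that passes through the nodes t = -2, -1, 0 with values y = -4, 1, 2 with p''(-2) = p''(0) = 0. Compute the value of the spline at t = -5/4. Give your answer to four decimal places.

0.0781

Write σ_i for p''(x_i). With h_i = 1, 1 and divided differences Δ_i = 5, 1, the continuity of p' gives the tridiagonal system
  1·σ_0 + 4·σ_1 + 1·σ_2 = 6(Δ_1 - Δ_0) = -24
Natural end conditions: σ_0 = σ_2 = 0.
Hence σ_0 = 0, σ_1 = -6, σ_2 = 0.
On [-2, -1], p(t) = -4 + 6·(t + 2) + 0·(t + 2)² - 1·(t + 2)³.
With (t + 2) = 3/4: p(-5/4) = 5/64.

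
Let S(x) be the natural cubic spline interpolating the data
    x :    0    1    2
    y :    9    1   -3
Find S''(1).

Let M_i = S''(x_i). Step sizes h_i = 1, 1; slopes of the chords Δ_i = (y_(i+1) - y_i)/h_i = -8, -4.
  1·M_0 + 4·M_1 + 1·M_2 = 6(Δ_1 - Δ_0) = 24
Natural end conditions: M_0 = M_2 = 0.
Solving the tridiagonal system: M_0 = 0, M_1 = 6, M_2 = 0.

6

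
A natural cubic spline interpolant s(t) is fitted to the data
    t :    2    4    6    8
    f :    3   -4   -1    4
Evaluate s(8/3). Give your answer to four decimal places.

-0.0840

Let σ_i = s''(x_i). Step sizes h_i = 2, 2, 2; slopes of the chords Δ_i = (y_(i+1) - y_i)/h_i = -7/2, 3/2, 5/2.
  2·σ_0 + 8·σ_1 + 2·σ_2 = 6(Δ_1 - Δ_0) = 30
  2·σ_1 + 8·σ_2 + 2·σ_3 = 6(Δ_2 - Δ_1) = 6
Natural end conditions: σ_0 = σ_3 = 0.
Solving: σ_0 = 0, σ_1 = 19/5, σ_2 = -1/5, σ_3 = 0.
On [2, 4], s(t) = 3 - 143/30·(t - 2) + 0·(t - 2)² + 19/60·(t - 2)³.
With (t - 2) = 2/3: s(8/3) = -34/405.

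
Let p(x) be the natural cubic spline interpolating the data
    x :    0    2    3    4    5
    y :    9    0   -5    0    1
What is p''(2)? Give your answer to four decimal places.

With M_i denoting the second derivative at x_i, h_i = 2, 1, 1, 1, and Δ_i = (y_(i+1) − y_i)/h_i = -9/2, -5, 5, 1:
  2·M_0 + 6·M_1 + 1·M_2 = 6(Δ_1 - Δ_0) = -3
  1·M_1 + 4·M_2 + 1·M_3 = 6(Δ_2 - Δ_1) = 60
  1·M_2 + 4·M_3 + 1·M_4 = 6(Δ_3 - Δ_2) = -24
Natural end conditions: M_0 = M_4 = 0.
Hence M_0 = 0, M_1 = -309/86, M_2 = 798/43, M_3 = -915/86, M_4 = 0.

-3.5930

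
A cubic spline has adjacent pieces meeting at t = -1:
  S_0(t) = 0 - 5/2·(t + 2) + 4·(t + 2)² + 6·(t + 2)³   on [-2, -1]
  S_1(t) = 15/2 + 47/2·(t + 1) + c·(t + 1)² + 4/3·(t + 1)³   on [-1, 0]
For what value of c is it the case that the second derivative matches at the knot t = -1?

S_0''(t) = 8 + 36·(t + 2), so S_0''(-1) = 44. On the right, S_1''(-1) = 2c, so c = 22.

22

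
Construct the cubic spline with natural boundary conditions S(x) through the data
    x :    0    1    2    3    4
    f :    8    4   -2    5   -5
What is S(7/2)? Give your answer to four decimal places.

With σ_i denoting the second derivative at x_i, h_i = 1, 1, 1, 1, and Δ_i = (y_(i+1) − y_i)/h_i = -4, -6, 7, -10:
  1·σ_0 + 4·σ_1 + 1·σ_2 = 6(Δ_1 - Δ_0) = -12
  1·σ_1 + 4·σ_2 + 1·σ_3 = 6(Δ_2 - Δ_1) = 78
  1·σ_2 + 4·σ_3 + 1·σ_4 = 6(Δ_3 - Δ_2) = -102
Natural end conditions: σ_0 = σ_4 = 0.
Solving the tridiagonal system: σ_0 = 0, σ_1 = -297/28, σ_2 = 213/7, σ_3 = -927/28, σ_4 = 0.
On [3, 4], S(x) = 5 + 29/28·(x - 3) - 927/56·(x - 3)² + 309/56·(x - 3)³.
With (x - 3) = 1/2: S(7/2) = 927/448.

2.0692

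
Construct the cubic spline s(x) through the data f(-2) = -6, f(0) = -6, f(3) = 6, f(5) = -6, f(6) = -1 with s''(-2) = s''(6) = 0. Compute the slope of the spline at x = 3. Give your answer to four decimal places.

Write σ_i for s''(x_i). With h_i = 2, 3, 2, 1 and divided differences Δ_i = 0, 4, -6, 5, the continuity of s' gives the tridiagonal system
  2·σ_0 + 10·σ_1 + 3·σ_2 = 6(Δ_1 - Δ_0) = 24
  3·σ_1 + 10·σ_2 + 2·σ_3 = 6(Δ_2 - Δ_1) = -60
  2·σ_2 + 6·σ_3 + 1·σ_4 = 6(Δ_3 - Δ_2) = 66
Natural end conditions: σ_0 = σ_4 = 0.
Solving: σ_0 = 0, σ_1 = 1410/253, σ_2 = -2676/253, σ_3 = 3675/253, σ_4 = 0.
On [3, 5], s'(x) = b_2 + 2c_2·(x - 3) + 3d_2·(x - 3)² with b_2 = Δ_2 - h_2(2σ_2 + σ_3)/6 = -959/253, c_2 = σ_2/2 = -1338/253, d_2 = (σ_3 - σ_2)/(6h_2) = 2117/1012. So s'(3) = -959/253.

-3.7905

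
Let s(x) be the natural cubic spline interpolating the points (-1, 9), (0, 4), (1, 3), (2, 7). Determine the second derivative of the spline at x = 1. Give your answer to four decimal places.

6.4000

Let M_i = s''(x_i). Step sizes h_i = 1, 1, 1; slopes of the chords Δ_i = (y_(i+1) - y_i)/h_i = -5, -1, 4.
  1·M_0 + 4·M_1 + 1·M_2 = 6(Δ_1 - Δ_0) = 24
  1·M_1 + 4·M_2 + 1·M_3 = 6(Δ_2 - Δ_1) = 30
Natural end conditions: M_0 = M_3 = 0.
Solving: M_0 = 0, M_1 = 22/5, M_2 = 32/5, M_3 = 0.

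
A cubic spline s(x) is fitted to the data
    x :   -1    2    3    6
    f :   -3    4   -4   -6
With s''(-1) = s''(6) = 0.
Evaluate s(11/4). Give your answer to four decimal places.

-2.0246

With M_i denoting the second derivative at x_i, h_i = 3, 1, 3, and Δ_i = (y_(i+1) − y_i)/h_i = 7/3, -8, -2/3:
  3·M_0 + 8·M_1 + 1·M_2 = 6(Δ_1 - Δ_0) = -62
  1·M_1 + 8·M_2 + 3·M_3 = 6(Δ_2 - Δ_1) = 44
Natural end conditions: M_0 = M_3 = 0.
Solving: M_0 = 0, M_1 = -60/7, M_2 = 46/7, M_3 = 0.
On [2, 3], s(x) = 4 - 131/21·(x - 2) - 30/7·(x - 2)² + 53/21·(x - 2)³.
With (x - 2) = 3/4: s(11/4) = -907/448.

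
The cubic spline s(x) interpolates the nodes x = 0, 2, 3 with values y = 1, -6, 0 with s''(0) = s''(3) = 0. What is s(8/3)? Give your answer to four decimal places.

-2.4691

Put m_i = s'' at the i-th knot. Here h = (2, 1) and Δ = (-7/2, 6), so the interior equations h_(i-1)·m_(i-1) + 2(h_(i-1)+h_i)·m_i + h_i·m_(i+1) = 6(Δ_i − Δ_(i-1)) read
  2·m_0 + 6·m_1 + 1·m_2 = 6(Δ_1 - Δ_0) = 57
Natural end conditions: m_0 = m_2 = 0.
Solving: m_0 = 0, m_1 = 19/2, m_2 = 0.
On [2, 3], s(x) = -6 + 17/6·(x - 2) + 19/4·(x - 2)² - 19/12·(x - 2)³.
With (x - 2) = 2/3: s(8/3) = -200/81.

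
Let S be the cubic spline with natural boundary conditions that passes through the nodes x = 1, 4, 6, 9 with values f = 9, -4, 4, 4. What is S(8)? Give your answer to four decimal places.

Put M_i = S'' at the i-th knot. Here h = (3, 2, 3) and Δ = (-13/3, 4, 0), so the interior equations h_(i-1)·M_(i-1) + 2(h_(i-1)+h_i)·M_i + h_i·M_(i+1) = 6(Δ_i − Δ_(i-1)) read
  3·M_0 + 10·M_1 + 2·M_2 = 6(Δ_1 - Δ_0) = 50
  2·M_1 + 10·M_2 + 3·M_3 = 6(Δ_2 - Δ_1) = -24
Natural end conditions: M_0 = M_3 = 0.
Forward elimination and back-substitution give M_0 = 0, M_1 = 137/24, M_2 = -85/24, M_3 = 0.
On [6, 9], S(x) = 4 + 85/24·(x - 6) - 85/48·(x - 6)² + 85/432·(x - 6)³.
With (x - 6) = 2: S(8) = 301/54.

5.5741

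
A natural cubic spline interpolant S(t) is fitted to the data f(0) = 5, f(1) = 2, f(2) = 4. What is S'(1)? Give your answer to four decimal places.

Write m_i for S''(x_i). With h_i = 1, 1 and divided differences Δ_i = -3, 2, the continuity of S' gives the tridiagonal system
  1·m_0 + 4·m_1 + 1·m_2 = 6(Δ_1 - Δ_0) = 30
Natural end conditions: m_0 = m_2 = 0.
Forward elimination and back-substitution give m_0 = 0, m_1 = 15/2, m_2 = 0.
On [1, 2], S'(t) = b_1 + 2c_1·(t - 1) + 3d_1·(t - 1)² with b_1 = Δ_1 - h_1(2m_1 + m_2)/6 = -1/2, c_1 = m_1/2 = 15/4, d_1 = (m_2 - m_1)/(6h_1) = -5/4. So S'(1) = -1/2.

-0.5000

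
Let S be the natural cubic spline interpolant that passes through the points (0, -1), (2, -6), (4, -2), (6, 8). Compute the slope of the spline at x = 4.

Let m_i = S''(x_i). Step sizes h_i = 2, 2, 2; slopes of the chords Δ_i = (y_(i+1) - y_i)/h_i = -5/2, 2, 5.
  2·m_0 + 8·m_1 + 2·m_2 = 6(Δ_1 - Δ_0) = 27
  2·m_1 + 8·m_2 + 2·m_3 = 6(Δ_2 - Δ_1) = 18
Natural end conditions: m_0 = m_3 = 0.
Solving the tridiagonal system: m_0 = 0, m_1 = 3, m_2 = 3/2, m_3 = 0.
On [4, 6], S'(x) = b_2 + 2c_2·(x - 4) + 3d_2·(x - 4)² with b_2 = Δ_2 - h_2(2m_2 + m_3)/6 = 4, c_2 = m_2/2 = 3/4, d_2 = (m_3 - m_2)/(6h_2) = -1/8. So S'(4) = 4.

4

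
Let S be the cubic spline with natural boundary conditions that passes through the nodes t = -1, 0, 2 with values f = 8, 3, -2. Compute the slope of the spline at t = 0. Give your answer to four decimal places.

-4.1667

Write σ_i for S''(x_i). With h_i = 1, 2 and divided differences Δ_i = -5, -5/2, the continuity of S' gives the tridiagonal system
  1·σ_0 + 6·σ_1 + 2·σ_2 = 6(Δ_1 - Δ_0) = 15
Natural end conditions: σ_0 = σ_2 = 0.
Forward elimination and back-substitution give σ_0 = 0, σ_1 = 5/2, σ_2 = 0.
On [0, 2], S'(t) = b_1 + 2c_1·t + 3d_1·t² with b_1 = Δ_1 - h_1(2σ_1 + σ_2)/6 = -25/6, c_1 = σ_1/2 = 5/4, d_1 = (σ_2 - σ_1)/(6h_1) = -5/24. So S'(0) = -25/6.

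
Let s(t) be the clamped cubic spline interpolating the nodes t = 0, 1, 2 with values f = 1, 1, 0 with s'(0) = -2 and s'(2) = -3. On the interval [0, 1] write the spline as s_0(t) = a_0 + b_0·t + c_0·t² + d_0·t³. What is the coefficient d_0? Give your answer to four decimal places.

Put σ_i = s'' at the i-th knot. Here h = (1, 1) and Δ = (0, -1), so the interior equations h_(i-1)·σ_(i-1) + 2(h_(i-1)+h_i)·σ_i + h_i·σ_(i+1) = 6(Δ_i − Δ_(i-1)) read
  1·σ_0 + 4·σ_1 + 1·σ_2 = 6(Δ_1 - Δ_0) = -6
Clamped end conditions give two more equations: 2h_0·σ_0 + h_0·σ_1 = 6(Δ_0 - s'(0)) = 12 and h_1·σ_1 + 2h_1·σ_2 = 6(s'(2) - Δ_1) = -12.
Hence σ_0 = 7, σ_1 = -2, σ_2 = -5.
On [0, 1], with s_0(t) = a_0 + b_0·t + c_0·t² + d_0·t³: c_0 = σ_0/2 = 7/2, d_0 = (σ_1 - σ_0)/(6h_0) = -3/2, b_0 = Δ_0 - h_0(2σ_0 + σ_1)/6 = -2.

-1.5000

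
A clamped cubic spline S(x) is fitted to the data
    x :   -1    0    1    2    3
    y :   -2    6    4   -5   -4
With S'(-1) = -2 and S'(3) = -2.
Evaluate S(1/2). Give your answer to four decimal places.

7.0759

With m_i denoting the second derivative at x_i, h_i = 1, 1, 1, 1, and Δ_i = (y_(i+1) − y_i)/h_i = 8, -2, -9, 1:
  1·m_0 + 4·m_1 + 1·m_2 = 6(Δ_1 - Δ_0) = -60
  1·m_1 + 4·m_2 + 1·m_3 = 6(Δ_2 - Δ_1) = -42
  1·m_2 + 4·m_3 + 1·m_4 = 6(Δ_3 - Δ_2) = 60
Clamped end conditions give two more equations: 2h_0·m_0 + h_0·m_1 = 6(Δ_0 - S'(-1)) = 60 and h_3·m_3 + 2h_3·m_4 = 6(S'(3) - Δ_3) = -18.
Forward elimination and back-substitution give m_0 = 579/14, m_1 = -159/7, m_2 = -21/2, m_3 = 159/7, m_4 = -285/14.
On [0, 1], S(x) = 6 + 205/28·x - 159/14·x² + 57/28·x³.
With x = 1/2: S(1/2) = 1585/224.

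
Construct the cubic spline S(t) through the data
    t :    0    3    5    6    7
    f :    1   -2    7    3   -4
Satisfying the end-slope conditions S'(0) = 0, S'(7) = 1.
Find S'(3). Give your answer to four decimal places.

3.2740

Let M_i = S''(x_i). Step sizes h_i = 3, 2, 1, 1; slopes of the chords Δ_i = (y_(i+1) - y_i)/h_i = -1, 9/2, -4, -7.
  3·M_0 + 10·M_1 + 2·M_2 = 6(Δ_1 - Δ_0) = 33
  2·M_1 + 6·M_2 + 1·M_3 = 6(Δ_2 - Δ_1) = -51
  1·M_2 + 4·M_3 + 1·M_4 = 6(Δ_3 - Δ_2) = -18
Clamped end conditions give two more equations: 2h_0·M_0 + h_0·M_1 = 6(Δ_0 - S'(0)) = -6 and h_3·M_3 + 2h_3·M_4 = 6(S'(7) - Δ_3) = 48.
Solving the tridiagonal system: M_0 = -435/104, M_1 = 331/52, M_2 = -1883/208, M_3 = -979/104, M_4 = 5971/208.
On [3, 5], S'(t) = b_1 + 2c_1·(t - 3) + 3d_1·(t - 3)² with b_1 = Δ_1 - h_1(2M_1 + M_2)/6 = 681/208, c_1 = M_1/2 = 331/104, d_1 = (M_2 - M_1)/(6h_1) = -1069/832. So S'(3) = 681/208.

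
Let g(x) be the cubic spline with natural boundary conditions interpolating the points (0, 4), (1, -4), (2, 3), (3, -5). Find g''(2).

-30

Write m_i for g''(x_i). With h_i = 1, 1, 1 and divided differences Δ_i = -8, 7, -8, the continuity of g' gives the tridiagonal system
  1·m_0 + 4·m_1 + 1·m_2 = 6(Δ_1 - Δ_0) = 90
  1·m_1 + 4·m_2 + 1·m_3 = 6(Δ_2 - Δ_1) = -90
Natural end conditions: m_0 = m_3 = 0.
Solving: m_0 = 0, m_1 = 30, m_2 = -30, m_3 = 0.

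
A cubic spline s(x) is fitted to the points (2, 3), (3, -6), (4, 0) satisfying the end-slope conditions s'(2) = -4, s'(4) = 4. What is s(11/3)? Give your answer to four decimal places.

-2.3148

Let m_i = s''(x_i). Step sizes h_i = 1, 1; slopes of the chords Δ_i = (y_(i+1) - y_i)/h_i = -9, 6.
  1·m_0 + 4·m_1 + 1·m_2 = 6(Δ_1 - Δ_0) = 90
Clamped end conditions give two more equations: 2h_0·m_0 + h_0·m_1 = 6(Δ_0 - s'(2)) = -30 and h_1·m_1 + 2h_1·m_2 = 6(s'(4) - Δ_1) = -12.
Solving: m_0 = -67/2, m_1 = 37, m_2 = -49/2.
On [3, 4], s(x) = -6 - 9/4·(x - 3) + 37/2·(x - 3)² - 41/4·(x - 3)³.
With (x - 3) = 2/3: s(11/3) = -125/54.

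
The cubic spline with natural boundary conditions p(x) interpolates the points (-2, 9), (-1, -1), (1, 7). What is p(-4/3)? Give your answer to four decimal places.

Write M_i for p''(x_i). With h_i = 1, 2 and divided differences Δ_i = -10, 4, the continuity of p' gives the tridiagonal system
  1·M_0 + 6·M_1 + 2·M_2 = 6(Δ_1 - Δ_0) = 84
Natural end conditions: M_0 = M_2 = 0.
Solving: M_0 = 0, M_1 = 14, M_2 = 0.
On [-2, -1], p(x) = 9 - 37/3·(x + 2) + 0·(x + 2)² + 7/3·(x + 2)³.
With (x + 2) = 2/3: p(-4/3) = 119/81.

1.4691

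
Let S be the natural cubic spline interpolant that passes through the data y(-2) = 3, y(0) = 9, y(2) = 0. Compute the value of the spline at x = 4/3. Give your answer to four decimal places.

Put m_i = S'' at the i-th knot. Here h = (2, 2) and Δ = (3, -9/2), so the interior equations h_(i-1)·m_(i-1) + 2(h_(i-1)+h_i)·m_i + h_i·m_(i+1) = 6(Δ_i − Δ_(i-1)) read
  2·m_0 + 8·m_1 + 2·m_2 = 6(Δ_1 - Δ_0) = -45
Natural end conditions: m_0 = m_2 = 0.
Hence m_0 = 0, m_1 = -45/8, m_2 = 0.
On [0, 2], S(x) = 9 - 3/4·x - 45/16·x² + 15/32·x³.
With x = 4/3: S(4/3) = 37/9.

4.1111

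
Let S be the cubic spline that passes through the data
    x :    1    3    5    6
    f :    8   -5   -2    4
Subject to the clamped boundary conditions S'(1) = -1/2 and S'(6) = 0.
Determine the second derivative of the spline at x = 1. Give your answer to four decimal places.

Let M_i = S''(x_i). Step sizes h_i = 2, 2, 1; slopes of the chords Δ_i = (y_(i+1) - y_i)/h_i = -13/2, 3/2, 6.
  2·M_0 + 8·M_1 + 2·M_2 = 6(Δ_1 - Δ_0) = 48
  2·M_1 + 6·M_2 + 1·M_3 = 6(Δ_2 - Δ_1) = 27
Clamped end conditions give two more equations: 2h_0·M_0 + h_0·M_1 = 6(Δ_0 - S'(1)) = -36 and h_2·M_2 + 2h_2·M_3 = 6(S'(6) - Δ_2) = -36.
Solving: M_0 = -298/23, M_1 = 182/23, M_2 = 122/23, M_3 = -475/23.

-12.9565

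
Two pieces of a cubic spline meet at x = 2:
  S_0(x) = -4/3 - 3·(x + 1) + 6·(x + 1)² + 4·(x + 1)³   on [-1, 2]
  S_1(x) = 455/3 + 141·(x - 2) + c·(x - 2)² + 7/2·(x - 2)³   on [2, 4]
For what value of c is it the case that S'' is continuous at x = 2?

42

S_0''(x) = 12 + 24·(x + 1), so S_0''(2) = 84. On the right, S_1''(2) = 2c, so c = 42.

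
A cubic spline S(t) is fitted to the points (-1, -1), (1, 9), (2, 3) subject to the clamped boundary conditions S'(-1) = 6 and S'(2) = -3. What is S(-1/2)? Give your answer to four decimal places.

2.5781

Put M_i = S'' at the i-th knot. Here h = (2, 1) and Δ = (5, -6), so the interior equations h_(i-1)·M_(i-1) + 2(h_(i-1)+h_i)·M_i + h_i·M_(i+1) = 6(Δ_i − Δ_(i-1)) read
  2·M_0 + 6·M_1 + 1·M_2 = 6(Δ_1 - Δ_0) = -66
Clamped end conditions give two more equations: 2h_0·M_0 + h_0·M_1 = 6(Δ_0 - S'(-1)) = -6 and h_1·M_1 + 2h_1·M_2 = 6(S'(2) - Δ_1) = 18.
Solving the tridiagonal system: M_0 = 13/2, M_1 = -16, M_2 = 17.
On [-1, 1], S(t) = -1 + 6·(t + 1) + 13/4·(t + 1)² - 15/8·(t + 1)³.
With (t + 1) = 1/2: S(-1/2) = 165/64.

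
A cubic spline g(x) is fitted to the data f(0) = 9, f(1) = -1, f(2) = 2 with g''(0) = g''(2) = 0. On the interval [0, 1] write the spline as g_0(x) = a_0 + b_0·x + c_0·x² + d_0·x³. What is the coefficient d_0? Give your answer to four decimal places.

3.2500

Put σ_i = g'' at the i-th knot. Here h = (1, 1) and Δ = (-10, 3), so the interior equations h_(i-1)·σ_(i-1) + 2(h_(i-1)+h_i)·σ_i + h_i·σ_(i+1) = 6(Δ_i − Δ_(i-1)) read
  1·σ_0 + 4·σ_1 + 1·σ_2 = 6(Δ_1 - Δ_0) = 78
Natural end conditions: σ_0 = σ_2 = 0.
Solving: σ_0 = 0, σ_1 = 39/2, σ_2 = 0.
On [0, 1], with g_0(x) = a_0 + b_0·x + c_0·x² + d_0·x³: c_0 = σ_0/2 = 0, d_0 = (σ_1 - σ_0)/(6h_0) = 13/4, b_0 = Δ_0 - h_0(2σ_0 + σ_1)/6 = -53/4.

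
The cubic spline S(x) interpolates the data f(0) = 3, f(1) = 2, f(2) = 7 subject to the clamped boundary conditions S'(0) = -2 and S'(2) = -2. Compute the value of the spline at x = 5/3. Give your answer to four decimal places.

With M_i denoting the second derivative at x_i, h_i = 1, 1, and Δ_i = (y_(i+1) − y_i)/h_i = -1, 5:
  1·M_0 + 4·M_1 + 1·M_2 = 6(Δ_1 - Δ_0) = 36
Clamped end conditions give two more equations: 2h_0·M_0 + h_0·M_1 = 6(Δ_0 - S'(0)) = 6 and h_1·M_1 + 2h_1·M_2 = 6(S'(2) - Δ_1) = -42.
Solving: M_0 = -6, M_1 = 18, M_2 = -30.
On [1, 2], S(x) = 2 + 4·(x - 1) + 9·(x - 1)² - 8·(x - 1)³.
With (x - 1) = 2/3: S(5/3) = 170/27.

6.2963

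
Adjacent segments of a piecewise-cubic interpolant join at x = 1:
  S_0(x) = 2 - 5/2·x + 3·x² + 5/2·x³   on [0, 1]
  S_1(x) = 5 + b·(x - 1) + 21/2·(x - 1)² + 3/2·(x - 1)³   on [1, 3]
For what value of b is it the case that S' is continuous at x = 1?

S_0'(x) = -5/2 + 6·x + 15/2·x², so S_0'(1) = 11. On the right, S_1'(1) = b, so b = 11.

11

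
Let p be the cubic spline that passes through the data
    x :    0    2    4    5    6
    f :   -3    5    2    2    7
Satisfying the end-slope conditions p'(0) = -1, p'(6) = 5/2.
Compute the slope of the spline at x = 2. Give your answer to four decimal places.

2.7381

With M_i denoting the second derivative at x_i, h_i = 2, 2, 1, 1, and Δ_i = (y_(i+1) − y_i)/h_i = 4, -3/2, 0, 5:
  2·M_0 + 8·M_1 + 2·M_2 = 6(Δ_1 - Δ_0) = -33
  2·M_1 + 6·M_2 + 1·M_3 = 6(Δ_2 - Δ_1) = 9
  1·M_2 + 4·M_3 + 1·M_4 = 6(Δ_3 - Δ_2) = 30
Clamped end conditions give two more equations: 2h_0·M_0 + h_0·M_1 = 6(Δ_0 - p'(0)) = 30 and h_3·M_3 + 2h_3·M_4 = 6(p'(6) - Δ_3) = -15.
Hence M_0 = 473/42, M_1 = -158/21, M_2 = 7/3, M_3 = 211/21, M_4 = -263/21.
On [2, 4], p'(x) = b_1 + 2c_1·(x - 2) + 3d_1·(x - 2)² with b_1 = Δ_1 - h_1(2M_1 + M_2)/6 = 115/42, c_1 = M_1/2 = -79/21, d_1 = (M_2 - M_1)/(6h_1) = 23/28. So p'(2) = 115/42.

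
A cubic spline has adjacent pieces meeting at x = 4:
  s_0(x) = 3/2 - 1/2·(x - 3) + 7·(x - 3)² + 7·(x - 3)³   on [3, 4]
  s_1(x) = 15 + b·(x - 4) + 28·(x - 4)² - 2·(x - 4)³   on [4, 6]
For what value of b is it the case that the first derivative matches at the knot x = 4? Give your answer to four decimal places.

34.5000

s_0'(x) = -1/2 + 14·(x - 3) + 21·(x - 3)², so s_0'(4) = 69/2. On the right, s_1'(4) = b, so b = 69/2.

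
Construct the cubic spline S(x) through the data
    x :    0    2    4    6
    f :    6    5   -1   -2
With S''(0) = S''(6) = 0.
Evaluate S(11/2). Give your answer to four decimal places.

Let σ_i = S''(x_i). Step sizes h_i = 2, 2, 2; slopes of the chords Δ_i = (y_(i+1) - y_i)/h_i = -1/2, -3, -1/2.
  2·σ_0 + 8·σ_1 + 2·σ_2 = 6(Δ_1 - Δ_0) = -15
  2·σ_1 + 8·σ_2 + 2·σ_3 = 6(Δ_2 - Δ_1) = 15
Natural end conditions: σ_0 = σ_3 = 0.
Forward elimination and back-substitution give σ_0 = 0, σ_1 = -5/2, σ_2 = 5/2, σ_3 = 0.
On [4, 6], S(x) = -1 - 13/6·(x - 4) + 5/4·(x - 4)² - 5/24·(x - 4)³.
With (x - 4) = 3/2: S(11/2) = -137/64.

-2.1406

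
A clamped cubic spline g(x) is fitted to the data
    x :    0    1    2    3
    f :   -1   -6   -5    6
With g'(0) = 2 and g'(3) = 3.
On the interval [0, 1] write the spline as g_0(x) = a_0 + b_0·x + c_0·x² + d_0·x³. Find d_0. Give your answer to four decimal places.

6.0667

Write M_i for g''(x_i). With h_i = 1, 1, 1 and divided differences Δ_i = -5, 1, 11, the continuity of g' gives the tridiagonal system
  1·M_0 + 4·M_1 + 1·M_2 = 6(Δ_1 - Δ_0) = 36
  1·M_1 + 4·M_2 + 1·M_3 = 6(Δ_2 - Δ_1) = 60
Clamped end conditions give two more equations: 2h_0·M_0 + h_0·M_1 = 6(Δ_0 - g'(0)) = -42 and h_2·M_2 + 2h_2·M_3 = 6(g'(3) - Δ_2) = -48.
Hence M_0 = -392/15, M_1 = 154/15, M_2 = 316/15, M_3 = -518/15.
On [0, 1], with g_0(x) = a_0 + b_0·x + c_0·x² + d_0·x³: c_0 = M_0/2 = -196/15, d_0 = (M_1 - M_0)/(6h_0) = 91/15, b_0 = Δ_0 - h_0(2M_0 + M_1)/6 = 2.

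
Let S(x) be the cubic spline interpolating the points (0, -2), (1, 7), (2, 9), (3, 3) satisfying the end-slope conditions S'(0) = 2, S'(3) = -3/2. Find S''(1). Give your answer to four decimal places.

-14.1333

With σ_i denoting the second derivative at x_i, h_i = 1, 1, 1, and Δ_i = (y_(i+1) − y_i)/h_i = 9, 2, -6:
  1·σ_0 + 4·σ_1 + 1·σ_2 = 6(Δ_1 - Δ_0) = -42
  1·σ_1 + 4·σ_2 + 1·σ_3 = 6(Δ_2 - Δ_1) = -48
Clamped end conditions give two more equations: 2h_0·σ_0 + h_0·σ_1 = 6(Δ_0 - S'(0)) = 42 and h_2·σ_2 + 2h_2·σ_3 = 6(S'(3) - Δ_2) = 27.
Hence σ_0 = 421/15, σ_1 = -212/15, σ_2 = -203/15, σ_3 = 304/15.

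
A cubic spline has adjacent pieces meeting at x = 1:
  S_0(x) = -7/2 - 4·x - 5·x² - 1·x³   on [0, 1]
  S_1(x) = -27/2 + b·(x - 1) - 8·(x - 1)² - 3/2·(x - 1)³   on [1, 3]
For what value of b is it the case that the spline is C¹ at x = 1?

S_0'(x) = -4 - 10·x - 3·x², so S_0'(1) = -17. On the right, S_1'(1) = b, so b = -17.

-17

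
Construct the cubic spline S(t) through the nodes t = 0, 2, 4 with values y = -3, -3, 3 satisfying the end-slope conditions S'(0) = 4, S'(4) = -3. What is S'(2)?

Write σ_i for S''(x_i). With h_i = 2, 2 and divided differences Δ_i = 0, 3, the continuity of S' gives the tridiagonal system
  2·σ_0 + 8·σ_1 + 2·σ_2 = 6(Δ_1 - Δ_0) = 18
Clamped end conditions give two more equations: 2h_0·σ_0 + h_0·σ_1 = 6(Δ_0 - S'(0)) = -24 and h_1·σ_1 + 2h_1·σ_2 = 6(S'(4) - Δ_1) = -36.
Solving: σ_0 = -10, σ_1 = 8, σ_2 = -13.
On [2, 4], S'(t) = b_1 + 2c_1·(t - 2) + 3d_1·(t - 2)² with b_1 = Δ_1 - h_1(2σ_1 + σ_2)/6 = 2, c_1 = σ_1/2 = 4, d_1 = (σ_2 - σ_1)/(6h_1) = -7/4. So S'(2) = 2.

2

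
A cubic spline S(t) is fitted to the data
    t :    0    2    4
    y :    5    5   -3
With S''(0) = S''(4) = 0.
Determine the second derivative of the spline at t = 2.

With σ_i denoting the second derivative at x_i, h_i = 2, 2, and Δ_i = (y_(i+1) − y_i)/h_i = 0, -4:
  2·σ_0 + 8·σ_1 + 2·σ_2 = 6(Δ_1 - Δ_0) = -24
Natural end conditions: σ_0 = σ_2 = 0.
Hence σ_0 = 0, σ_1 = -3, σ_2 = 0.

-3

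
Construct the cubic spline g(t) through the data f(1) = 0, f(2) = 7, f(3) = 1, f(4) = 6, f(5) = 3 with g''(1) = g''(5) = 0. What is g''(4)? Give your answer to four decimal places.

With m_i denoting the second derivative at x_i, h_i = 1, 1, 1, 1, and Δ_i = (y_(i+1) − y_i)/h_i = 7, -6, 5, -3:
  1·m_0 + 4·m_1 + 1·m_2 = 6(Δ_1 - Δ_0) = -78
  1·m_1 + 4·m_2 + 1·m_3 = 6(Δ_2 - Δ_1) = 66
  1·m_2 + 4·m_3 + 1·m_4 = 6(Δ_3 - Δ_2) = -48
Natural end conditions: m_0 = m_4 = 0.
Hence m_0 = 0, m_1 = -741/28, m_2 = 195/7, m_3 = -531/28, m_4 = 0.

-18.9643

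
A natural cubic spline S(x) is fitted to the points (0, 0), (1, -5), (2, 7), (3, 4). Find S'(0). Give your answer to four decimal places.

Write m_i for S''(x_i). With h_i = 1, 1, 1 and divided differences Δ_i = -5, 12, -3, the continuity of S' gives the tridiagonal system
  1·m_0 + 4·m_1 + 1·m_2 = 6(Δ_1 - Δ_0) = 102
  1·m_1 + 4·m_2 + 1·m_3 = 6(Δ_2 - Δ_1) = -90
Natural end conditions: m_0 = m_3 = 0.
Solving the tridiagonal system: m_0 = 0, m_1 = 166/5, m_2 = -154/5, m_3 = 0.
On [0, 1], S'(x) = b_0 + 2c_0·x + 3d_0·x² with b_0 = Δ_0 - h_0(2m_0 + m_1)/6 = -158/15, c_0 = m_0/2 = 0, d_0 = (m_1 - m_0)/(6h_0) = 83/15. So S'(0) = -158/15.

-10.5333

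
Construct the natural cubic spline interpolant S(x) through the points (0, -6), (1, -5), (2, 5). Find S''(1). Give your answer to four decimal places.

13.5000

Write M_i for S''(x_i). With h_i = 1, 1 and divided differences Δ_i = 1, 10, the continuity of S' gives the tridiagonal system
  1·M_0 + 4·M_1 + 1·M_2 = 6(Δ_1 - Δ_0) = 54
Natural end conditions: M_0 = M_2 = 0.
Solving: M_0 = 0, M_1 = 27/2, M_2 = 0.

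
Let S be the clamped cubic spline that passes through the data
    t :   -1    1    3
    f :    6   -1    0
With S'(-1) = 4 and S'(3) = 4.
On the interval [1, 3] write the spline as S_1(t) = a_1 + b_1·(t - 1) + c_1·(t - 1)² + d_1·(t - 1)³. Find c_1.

With σ_i denoting the second derivative at x_i, h_i = 2, 2, and Δ_i = (y_(i+1) − y_i)/h_i = -7/2, 1/2:
  2·σ_0 + 8·σ_1 + 2·σ_2 = 6(Δ_1 - Δ_0) = 24
Clamped end conditions give two more equations: 2h_0·σ_0 + h_0·σ_1 = 6(Δ_0 - S'(-1)) = -45 and h_1·σ_1 + 2h_1·σ_2 = 6(S'(3) - Δ_1) = 21.
Solving the tridiagonal system: σ_0 = -57/4, σ_1 = 6, σ_2 = 9/4.
On [1, 3], with S_1(t) = a_1 + b_1·(t - 1) + c_1·(t - 1)² + d_1·(t - 1)³: c_1 = σ_1/2 = 3, d_1 = (σ_2 - σ_1)/(6h_1) = -5/16, b_1 = Δ_1 - h_1(2σ_1 + σ_2)/6 = -17/4.

3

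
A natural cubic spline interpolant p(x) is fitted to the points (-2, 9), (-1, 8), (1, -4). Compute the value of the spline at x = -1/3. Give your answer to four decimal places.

5.2346

Put m_i = p'' at the i-th knot. Here h = (1, 2) and Δ = (-1, -6), so the interior equations h_(i-1)·m_(i-1) + 2(h_(i-1)+h_i)·m_i + h_i·m_(i+1) = 6(Δ_i − Δ_(i-1)) read
  1·m_0 + 6·m_1 + 2·m_2 = 6(Δ_1 - Δ_0) = -30
Natural end conditions: m_0 = m_2 = 0.
Hence m_0 = 0, m_1 = -5, m_2 = 0.
On [-1, 1], p(x) = 8 - 8/3·(x + 1) - 5/2·(x + 1)² + 5/12·(x + 1)³.
With (x + 1) = 2/3: p(-1/3) = 424/81.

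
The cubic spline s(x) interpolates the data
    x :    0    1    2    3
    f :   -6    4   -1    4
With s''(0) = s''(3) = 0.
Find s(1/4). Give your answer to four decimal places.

-2.4063

Write σ_i for s''(x_i). With h_i = 1, 1, 1 and divided differences Δ_i = 10, -5, 5, the continuity of s' gives the tridiagonal system
  1·σ_0 + 4·σ_1 + 1·σ_2 = 6(Δ_1 - Δ_0) = -90
  1·σ_1 + 4·σ_2 + 1·σ_3 = 6(Δ_2 - Δ_1) = 60
Natural end conditions: σ_0 = σ_3 = 0.
Solving: σ_0 = 0, σ_1 = -28, σ_2 = 22, σ_3 = 0.
On [0, 1], s(x) = -6 + 44/3·x + 0·x² - 14/3·x³.
With x = 1/4: s(1/4) = -77/32.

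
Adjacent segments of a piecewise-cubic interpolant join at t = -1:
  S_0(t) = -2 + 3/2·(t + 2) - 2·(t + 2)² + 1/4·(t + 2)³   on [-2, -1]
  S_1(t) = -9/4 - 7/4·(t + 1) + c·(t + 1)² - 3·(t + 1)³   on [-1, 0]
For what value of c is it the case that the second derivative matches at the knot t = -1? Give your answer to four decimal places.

S_0''(t) = -4 + 3/2·(t + 2), so S_0''(-1) = -5/2. On the right, S_1''(-1) = 2c, so c = -5/4.

-1.2500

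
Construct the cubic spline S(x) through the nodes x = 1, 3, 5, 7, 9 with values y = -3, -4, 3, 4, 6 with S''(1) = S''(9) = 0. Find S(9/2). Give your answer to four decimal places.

1.4166

Write M_i for S''(x_i). With h_i = 2, 2, 2, 2 and divided differences Δ_i = -1/2, 7/2, 1/2, 1, the continuity of S' gives the tridiagonal system
  2·M_0 + 8·M_1 + 2·M_2 = 6(Δ_1 - Δ_0) = 24
  2·M_1 + 8·M_2 + 2·M_3 = 6(Δ_2 - Δ_1) = -18
  2·M_2 + 8·M_3 + 2·M_4 = 6(Δ_3 - Δ_2) = 3
Natural end conditions: M_0 = M_4 = 0.
Hence M_0 = 0, M_1 = 435/112, M_2 = -99/28, M_3 = 141/112, M_4 = 0.
On [3, 5], S(x) = -4 + 117/56·(x - 3) + 435/224·(x - 3)² - 277/448·(x - 3)³.
With (x - 3) = 3/2: S(9/2) = 5077/3584.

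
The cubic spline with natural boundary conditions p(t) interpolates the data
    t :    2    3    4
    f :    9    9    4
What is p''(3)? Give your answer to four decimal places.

Write σ_i for p''(x_i). With h_i = 1, 1 and divided differences Δ_i = 0, -5, the continuity of p' gives the tridiagonal system
  1·σ_0 + 4·σ_1 + 1·σ_2 = 6(Δ_1 - Δ_0) = -30
Natural end conditions: σ_0 = σ_2 = 0.
Solving: σ_0 = 0, σ_1 = -15/2, σ_2 = 0.

-7.5000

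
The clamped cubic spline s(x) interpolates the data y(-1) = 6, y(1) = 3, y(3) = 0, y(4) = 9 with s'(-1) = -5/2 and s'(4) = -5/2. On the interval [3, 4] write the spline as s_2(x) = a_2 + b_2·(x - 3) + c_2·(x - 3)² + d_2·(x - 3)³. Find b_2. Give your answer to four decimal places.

9.7609

Put m_i = s'' at the i-th knot. Here h = (2, 2, 1) and Δ = (-3/2, -3/2, 9), so the interior equations h_(i-1)·m_(i-1) + 2(h_(i-1)+h_i)·m_i + h_i·m_(i+1) = 6(Δ_i − Δ_(i-1)) read
  2·m_0 + 8·m_1 + 2·m_2 = 6(Δ_1 - Δ_0) = 0
  2·m_1 + 6·m_2 + 1·m_3 = 6(Δ_2 - Δ_1) = 63
Clamped end conditions give two more equations: 2h_0·m_0 + h_0·m_1 = 6(Δ_0 - s'(-1)) = 6 and h_2·m_2 + 2h_2·m_3 = 6(s'(4) - Δ_2) = -69.
Solving the tridiagonal system: m_0 = 105/23, m_1 = -141/23, m_2 = 459/23, m_3 = -1023/23.
On [3, 4], with s_2(x) = a_2 + b_2·(x - 3) + c_2·(x - 3)² + d_2·(x - 3)³: c_2 = m_2/2 = 459/46, d_2 = (m_3 - m_2)/(6h_2) = -247/23, b_2 = Δ_2 - h_2(2m_2 + m_3)/6 = 449/46.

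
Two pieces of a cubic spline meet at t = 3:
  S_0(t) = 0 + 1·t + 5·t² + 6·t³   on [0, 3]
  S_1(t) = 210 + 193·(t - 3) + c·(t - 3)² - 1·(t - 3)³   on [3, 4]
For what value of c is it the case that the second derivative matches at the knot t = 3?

59

S_0''(t) = 10 + 36·t, so S_0''(3) = 118. On the right, S_1''(3) = 2c, so c = 59.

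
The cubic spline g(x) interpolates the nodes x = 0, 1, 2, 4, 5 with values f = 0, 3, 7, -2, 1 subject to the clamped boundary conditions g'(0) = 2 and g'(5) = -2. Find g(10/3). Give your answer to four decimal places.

Let m_i = g''(x_i). Step sizes h_i = 1, 1, 2, 1; slopes of the chords Δ_i = (y_(i+1) - y_i)/h_i = 3, 4, -9/2, 3.
  1·m_0 + 4·m_1 + 1·m_2 = 6(Δ_1 - Δ_0) = 6
  1·m_1 + 6·m_2 + 2·m_3 = 6(Δ_2 - Δ_1) = -51
  2·m_2 + 6·m_3 + 1·m_4 = 6(Δ_3 - Δ_2) = 45
Clamped end conditions give two more equations: 2h_0·m_0 + h_0·m_1 = 6(Δ_0 - g'(0)) = 6 and h_3·m_3 + 2h_3·m_4 = 6(g'(5) - Δ_3) = -30.
Solving the tridiagonal system: m_0 = 59/128, m_1 = 325/64, m_2 = -1891/128, m_3 = 521/32, m_4 = -1481/64.
On [2, 4], g(x) = 7 - 5/64·(x - 2) - 1891/256·(x - 2)² + 1325/512·(x - 2)³.
With (x - 2) = 4/3: g(10/3) = -11/108.

-0.1019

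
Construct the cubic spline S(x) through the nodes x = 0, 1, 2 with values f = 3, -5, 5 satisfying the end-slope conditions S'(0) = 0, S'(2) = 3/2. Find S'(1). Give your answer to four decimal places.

Let σ_i = S''(x_i). Step sizes h_i = 1, 1; slopes of the chords Δ_i = (y_(i+1) - y_i)/h_i = -8, 10.
  1·σ_0 + 4·σ_1 + 1·σ_2 = 6(Δ_1 - Δ_0) = 108
Clamped end conditions give two more equations: 2h_0·σ_0 + h_0·σ_1 = 6(Δ_0 - S'(0)) = -48 and h_1·σ_1 + 2h_1·σ_2 = 6(S'(2) - Δ_1) = -51.
Solving the tridiagonal system: σ_0 = -201/4, σ_1 = 105/2, σ_2 = -207/4.
On [1, 2], S'(x) = b_1 + 2c_1·(x - 1) + 3d_1·(x - 1)² with b_1 = Δ_1 - h_1(2σ_1 + σ_2)/6 = 9/8, c_1 = σ_1/2 = 105/4, d_1 = (σ_2 - σ_1)/(6h_1) = -139/8. So S'(1) = 9/8.

1.1250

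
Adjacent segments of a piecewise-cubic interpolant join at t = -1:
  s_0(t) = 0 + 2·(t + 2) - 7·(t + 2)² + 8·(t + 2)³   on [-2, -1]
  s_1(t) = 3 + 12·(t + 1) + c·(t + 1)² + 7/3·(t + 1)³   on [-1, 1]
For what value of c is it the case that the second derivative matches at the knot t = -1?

17

s_0''(t) = -14 + 48·(t + 2), so s_0''(-1) = 34. On the right, s_1''(-1) = 2c, so c = 17.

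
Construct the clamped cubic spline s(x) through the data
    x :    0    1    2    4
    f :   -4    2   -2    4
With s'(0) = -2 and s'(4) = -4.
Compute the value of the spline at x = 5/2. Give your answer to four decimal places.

Let m_i = s''(x_i). Step sizes h_i = 1, 1, 2; slopes of the chords Δ_i = (y_(i+1) - y_i)/h_i = 6, -4, 3.
  1·m_0 + 4·m_1 + 1·m_2 = 6(Δ_1 - Δ_0) = -60
  1·m_1 + 6·m_2 + 2·m_3 = 6(Δ_2 - Δ_1) = 42
Clamped end conditions give two more equations: 2h_0·m_0 + h_0·m_1 = 6(Δ_0 - s'(0)) = 48 and h_2·m_2 + 2h_2·m_3 = 6(s'(4) - Δ_2) = -42.
Solving the tridiagonal system: m_0 = 425/11, m_1 = -322/11, m_2 = 203/11, m_3 = -217/11.
On [2, 4], s(x) = -2 - 30/11·(x - 2) + 203/22·(x - 2)² - 35/11·(x - 2)³.
With (x - 2) = 1/2: s(5/2) = -16/11.

-1.4545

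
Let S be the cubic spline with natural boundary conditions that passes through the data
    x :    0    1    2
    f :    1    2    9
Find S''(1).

With M_i denoting the second derivative at x_i, h_i = 1, 1, and Δ_i = (y_(i+1) − y_i)/h_i = 1, 7:
  1·M_0 + 4·M_1 + 1·M_2 = 6(Δ_1 - Δ_0) = 36
Natural end conditions: M_0 = M_2 = 0.
Forward elimination and back-substitution give M_0 = 0, M_1 = 9, M_2 = 0.

9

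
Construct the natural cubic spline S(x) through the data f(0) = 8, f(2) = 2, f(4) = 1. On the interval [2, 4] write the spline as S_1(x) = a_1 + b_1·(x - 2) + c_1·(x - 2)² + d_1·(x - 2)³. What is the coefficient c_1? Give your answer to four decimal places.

0.9375

Let σ_i = S''(x_i). Step sizes h_i = 2, 2; slopes of the chords Δ_i = (y_(i+1) - y_i)/h_i = -3, -1/2.
  2·σ_0 + 8·σ_1 + 2·σ_2 = 6(Δ_1 - Δ_0) = 15
Natural end conditions: σ_0 = σ_2 = 0.
Forward elimination and back-substitution give σ_0 = 0, σ_1 = 15/8, σ_2 = 0.
On [2, 4], with S_1(x) = a_1 + b_1·(x - 2) + c_1·(x - 2)² + d_1·(x - 2)³: c_1 = σ_1/2 = 15/16, d_1 = (σ_2 - σ_1)/(6h_1) = -5/32, b_1 = Δ_1 - h_1(2σ_1 + σ_2)/6 = -7/4.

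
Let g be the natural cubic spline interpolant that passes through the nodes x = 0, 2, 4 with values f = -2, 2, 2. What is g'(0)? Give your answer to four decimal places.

Let σ_i = g''(x_i). Step sizes h_i = 2, 2; slopes of the chords Δ_i = (y_(i+1) - y_i)/h_i = 2, 0.
  2·σ_0 + 8·σ_1 + 2·σ_2 = 6(Δ_1 - Δ_0) = -12
Natural end conditions: σ_0 = σ_2 = 0.
Solving: σ_0 = 0, σ_1 = -3/2, σ_2 = 0.
On [0, 2], g'(x) = b_0 + 2c_0·x + 3d_0·x² with b_0 = Δ_0 - h_0(2σ_0 + σ_1)/6 = 5/2, c_0 = σ_0/2 = 0, d_0 = (σ_1 - σ_0)/(6h_0) = -1/8. So g'(0) = 5/2.

2.5000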